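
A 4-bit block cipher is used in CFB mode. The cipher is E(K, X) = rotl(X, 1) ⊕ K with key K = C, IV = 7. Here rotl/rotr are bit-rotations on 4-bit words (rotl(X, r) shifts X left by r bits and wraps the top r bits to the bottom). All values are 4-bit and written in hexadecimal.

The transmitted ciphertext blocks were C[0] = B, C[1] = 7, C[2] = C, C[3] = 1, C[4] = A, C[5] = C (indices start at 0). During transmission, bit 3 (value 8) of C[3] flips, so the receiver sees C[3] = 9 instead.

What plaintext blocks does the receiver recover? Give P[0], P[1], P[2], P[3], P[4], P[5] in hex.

CFB decryption: P_i = C_i ⊕ E(K, C_{i−1}), with C_{−1} = IV.
Only C[3] changed, to 9. In CFB, a change in C_i flips the same bit in P_i and garbles P_{i+1}. Decrypting the received ciphertext:
P[0]: E(K, 7) = 2; B ⊕ 2 = 9.
P[1]: E(K, B) = B; 7 ⊕ B = C.
P[2]: E(K, 7) = 2; C ⊕ 2 = E.
P[3]: E(K, C) = 5; 9 ⊕ 5 = C.
P[4]: E(K, 9) = F; A ⊕ F = 5.
P[5]: E(K, A) = 9; C ⊕ 9 = 5.
Blocks that differ from the original plaintext: P[3], P[4].

P[0] = 9, P[1] = C, P[2] = E, P[3] = C, P[4] = 5, P[5] = 5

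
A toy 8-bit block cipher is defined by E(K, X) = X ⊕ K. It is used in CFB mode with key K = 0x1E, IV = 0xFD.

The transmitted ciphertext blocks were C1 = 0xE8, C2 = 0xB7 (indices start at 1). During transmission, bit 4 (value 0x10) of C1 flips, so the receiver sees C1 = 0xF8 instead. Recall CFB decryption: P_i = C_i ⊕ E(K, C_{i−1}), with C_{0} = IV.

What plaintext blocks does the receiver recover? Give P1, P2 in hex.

Only C1 changed, to 0xF8. In CFB, a change in C_i flips the same bit in P_i and garbles P_{i+1}. Decrypting the received ciphertext:
P1: E(K, 0xFD) = 0xE3; 0xF8 ⊕ 0xE3 = 0x1B.
P2: E(K, 0xF8) = 0xE6; 0xB7 ⊕ 0xE6 = 0x51.
Blocks that differ from the original plaintext: P1, P2.

P1 = 0x1B, P2 = 0x51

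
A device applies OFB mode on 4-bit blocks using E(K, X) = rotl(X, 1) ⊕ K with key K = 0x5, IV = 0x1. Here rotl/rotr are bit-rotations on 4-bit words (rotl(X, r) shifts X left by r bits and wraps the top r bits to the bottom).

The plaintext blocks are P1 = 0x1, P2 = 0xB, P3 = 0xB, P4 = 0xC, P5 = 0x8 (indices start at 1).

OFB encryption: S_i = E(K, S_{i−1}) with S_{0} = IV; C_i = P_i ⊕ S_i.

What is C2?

C1: S = E(K, 0x1) = 0x7; 0x1 ⊕ 0x7 = 0x6.
C2: S = E(K, 0x7) = 0xB; 0xB ⊕ 0xB = 0x0.

C2 = 0x0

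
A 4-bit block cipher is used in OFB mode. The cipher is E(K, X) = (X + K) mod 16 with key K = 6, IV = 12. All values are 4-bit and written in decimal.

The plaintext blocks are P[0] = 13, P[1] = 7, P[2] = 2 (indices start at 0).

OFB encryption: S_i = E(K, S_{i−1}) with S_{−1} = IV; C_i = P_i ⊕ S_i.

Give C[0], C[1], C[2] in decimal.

C[0] = 15, C[1] = 15, C[2] = 12

C[0]: S = E(K, 12) = 2; 13 ⊕ 2 = 15.
C[1]: S = E(K, 2) = 8; 7 ⊕ 8 = 15.
C[2]: S = E(K, 8) = 14; 2 ⊕ 14 = 12.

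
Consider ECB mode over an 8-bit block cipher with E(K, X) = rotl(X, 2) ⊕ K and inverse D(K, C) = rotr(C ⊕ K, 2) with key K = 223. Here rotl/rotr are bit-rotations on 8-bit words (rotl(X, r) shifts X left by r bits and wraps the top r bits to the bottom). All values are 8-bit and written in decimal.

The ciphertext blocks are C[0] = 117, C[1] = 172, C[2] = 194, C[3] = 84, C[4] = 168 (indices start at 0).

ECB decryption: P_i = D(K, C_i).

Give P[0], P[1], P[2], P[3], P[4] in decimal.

P[0]: D(K, 117) = 170.
P[1]: D(K, 172) = 220.
P[2]: D(K, 194) = 71.
P[3]: D(K, 84) = 226.
P[4]: D(K, 168) = 221.

P[0] = 170, P[1] = 220, P[2] = 71, P[3] = 226, P[4] = 221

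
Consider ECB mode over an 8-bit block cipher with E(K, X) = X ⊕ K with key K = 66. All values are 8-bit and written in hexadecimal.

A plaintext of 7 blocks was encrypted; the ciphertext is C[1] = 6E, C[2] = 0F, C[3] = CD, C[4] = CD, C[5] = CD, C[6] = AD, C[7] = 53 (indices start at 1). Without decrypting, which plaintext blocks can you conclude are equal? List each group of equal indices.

P[3] = P[4] = P[5]

ECB encrypts each block independently with the same key, so equal ciphertext blocks imply equal plaintext blocks.
C[3] = C[4] = C[5] = CD, so P[3] = P[4] = P[5].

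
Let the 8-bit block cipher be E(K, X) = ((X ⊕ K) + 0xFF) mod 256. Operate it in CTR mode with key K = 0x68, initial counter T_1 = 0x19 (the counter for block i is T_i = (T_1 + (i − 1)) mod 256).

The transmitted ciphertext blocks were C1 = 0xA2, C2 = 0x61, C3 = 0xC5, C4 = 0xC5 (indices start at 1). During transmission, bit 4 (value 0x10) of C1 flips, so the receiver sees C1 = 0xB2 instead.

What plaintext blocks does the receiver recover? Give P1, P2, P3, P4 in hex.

P1 = 0xC2, P2 = 0x10, P3 = 0xB7, P4 = 0xB6

CTR decryption: S_i = E(K, T_i) where T_i is the counter for block i; P_i = C_i ⊕ S_i.
Only C1 changed, to 0xB2. In CTR, a change in C_i flips the same bit in P_i only; the keystream is unaffected. Decrypting the received ciphertext:
P1: T = 0x19, S = E(K, T) = 0x70; 0xB2 ⊕ 0x70 = 0xC2.
P2: T = 0x1A, S = E(K, T) = 0x71; 0x61 ⊕ 0x71 = 0x10.
P3: T = 0x1B, S = E(K, T) = 0x72; 0xC5 ⊕ 0x72 = 0xB7.
P4: T = 0x1C, S = E(K, T) = 0x73; 0xC5 ⊕ 0x73 = 0xB6.
Blocks that differ from the original plaintext: P1.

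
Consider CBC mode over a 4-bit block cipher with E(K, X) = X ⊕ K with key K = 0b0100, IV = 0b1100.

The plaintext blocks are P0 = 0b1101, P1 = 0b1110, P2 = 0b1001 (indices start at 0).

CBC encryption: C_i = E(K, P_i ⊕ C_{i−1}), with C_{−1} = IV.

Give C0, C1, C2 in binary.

C0 = 0b0101, C1 = 0b1111, C2 = 0b0010

C0: P0 ⊕ 0b1100 = 0b0001; E(K, 0b0001) = 0b0101.
C1: P1 ⊕ 0b0101 = 0b1011; E(K, 0b1011) = 0b1111.
C2: P2 ⊕ 0b1111 = 0b0110; E(K, 0b0110) = 0b0010.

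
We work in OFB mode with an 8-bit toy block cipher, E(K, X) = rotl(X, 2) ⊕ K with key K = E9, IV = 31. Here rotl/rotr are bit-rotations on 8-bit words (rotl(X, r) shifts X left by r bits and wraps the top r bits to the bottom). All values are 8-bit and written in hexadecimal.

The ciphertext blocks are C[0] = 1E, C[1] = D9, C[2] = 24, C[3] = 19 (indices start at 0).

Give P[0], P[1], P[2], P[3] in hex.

OFB decryption: S_i = E(K, S_{i−1}) with S_{−1} = IV; P_i = C_i ⊕ S_i.
P[0]: S = E(K, 31) = 2D; 1E ⊕ 2D = 33.
P[1]: S = E(K, 2D) = 5D; D9 ⊕ 5D = 84.
P[2]: S = E(K, 5D) = 9C; 24 ⊕ 9C = B8.
P[3]: S = E(K, 9C) = 9B; 19 ⊕ 9B = 82.

P[0] = 33, P[1] = 84, P[2] = B8, P[3] = 82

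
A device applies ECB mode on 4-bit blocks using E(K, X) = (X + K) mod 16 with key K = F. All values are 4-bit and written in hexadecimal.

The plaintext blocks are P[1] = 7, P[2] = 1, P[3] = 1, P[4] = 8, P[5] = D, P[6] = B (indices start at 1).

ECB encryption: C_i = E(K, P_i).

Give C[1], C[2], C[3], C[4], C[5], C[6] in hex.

C[1] = 6, C[2] = 0, C[3] = 0, C[4] = 7, C[5] = C, C[6] = A

C[1]: E(K, 7) = 6.
C[2]: E(K, 1) = 0.
C[3]: E(K, 1) = 0.
C[4]: E(K, 8) = 7.
C[5]: E(K, D) = C.
C[6]: E(K, B) = A.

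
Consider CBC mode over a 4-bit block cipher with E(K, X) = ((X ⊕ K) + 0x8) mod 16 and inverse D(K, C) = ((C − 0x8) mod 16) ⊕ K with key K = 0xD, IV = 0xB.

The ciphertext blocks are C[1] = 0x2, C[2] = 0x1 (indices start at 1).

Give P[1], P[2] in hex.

P[1] = 0xC, P[2] = 0x6

CBC decryption: P_i = D(K, C_i) ⊕ C_{i−1}, with C_{0} = IV.
P[1]: D(K, 0x2) = 0x7; 0x7 ⊕ 0xB = 0xC.
P[2]: D(K, 0x1) = 0x4; 0x4 ⊕ 0x2 = 0x6.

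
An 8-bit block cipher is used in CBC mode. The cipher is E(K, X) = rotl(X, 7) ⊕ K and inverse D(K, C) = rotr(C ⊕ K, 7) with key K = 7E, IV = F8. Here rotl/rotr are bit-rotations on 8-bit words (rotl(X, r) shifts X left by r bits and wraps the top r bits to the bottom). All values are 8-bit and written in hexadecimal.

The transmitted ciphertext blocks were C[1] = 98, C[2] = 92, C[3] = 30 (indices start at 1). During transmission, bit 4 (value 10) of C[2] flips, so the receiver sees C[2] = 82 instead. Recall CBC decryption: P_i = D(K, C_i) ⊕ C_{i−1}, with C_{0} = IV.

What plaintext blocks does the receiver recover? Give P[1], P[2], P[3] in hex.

P[1] = 35, P[2] = 61, P[3] = 1E

Only C[2] changed, to 82. In CBC, a change in C_i garbles P_i and flips the same bit in P_{i+1}. Decrypting the received ciphertext:
P[1]: D(K, 98) = CD; CD ⊕ F8 = 35.
P[2]: D(K, 82) = F9; F9 ⊕ 98 = 61.
P[3]: D(K, 30) = 9C; 9C ⊕ 82 = 1E.
Blocks that differ from the original plaintext: P[2], P[3].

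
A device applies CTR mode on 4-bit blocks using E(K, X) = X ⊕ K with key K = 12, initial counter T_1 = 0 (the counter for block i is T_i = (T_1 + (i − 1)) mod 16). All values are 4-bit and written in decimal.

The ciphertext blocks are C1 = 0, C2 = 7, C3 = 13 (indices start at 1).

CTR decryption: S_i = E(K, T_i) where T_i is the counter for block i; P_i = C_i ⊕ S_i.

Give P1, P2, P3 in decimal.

P1: T = 0, S = E(K, T) = 12; 0 ⊕ 12 = 12.
P2: T = 1, S = E(K, T) = 13; 7 ⊕ 13 = 10.
P3: T = 2, S = E(K, T) = 14; 13 ⊕ 14 = 3.

P1 = 12, P2 = 10, P3 = 3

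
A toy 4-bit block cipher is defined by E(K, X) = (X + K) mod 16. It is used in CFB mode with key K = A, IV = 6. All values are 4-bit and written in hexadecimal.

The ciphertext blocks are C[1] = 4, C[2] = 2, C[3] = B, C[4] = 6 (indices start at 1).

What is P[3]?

CFB decryption: P_i = C_i ⊕ E(K, C_{i−1}), with C_{0} = IV.
P[3]: E(K, 2) = C; B ⊕ C = 7.

P[3] = 7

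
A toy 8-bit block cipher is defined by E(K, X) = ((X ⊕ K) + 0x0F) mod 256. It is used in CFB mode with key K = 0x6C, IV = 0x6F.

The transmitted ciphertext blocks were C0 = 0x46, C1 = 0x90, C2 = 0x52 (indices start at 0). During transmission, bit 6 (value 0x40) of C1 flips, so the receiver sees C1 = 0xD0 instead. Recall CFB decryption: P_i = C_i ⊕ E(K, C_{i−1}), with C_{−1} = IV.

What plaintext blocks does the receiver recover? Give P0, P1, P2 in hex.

Only C1 changed, to 0xD0. In CFB, a change in C_i flips the same bit in P_i and garbles P_{i+1}. Decrypting the received ciphertext:
P0: E(K, 0x6F) = 0x12; 0x46 ⊕ 0x12 = 0x54.
P1: E(K, 0x46) = 0x39; 0xD0 ⊕ 0x39 = 0xE9.
P2: E(K, 0xD0) = 0xCB; 0x52 ⊕ 0xCB = 0x99.
Blocks that differ from the original plaintext: P1, P2.

P0 = 0x54, P1 = 0xE9, P2 = 0x99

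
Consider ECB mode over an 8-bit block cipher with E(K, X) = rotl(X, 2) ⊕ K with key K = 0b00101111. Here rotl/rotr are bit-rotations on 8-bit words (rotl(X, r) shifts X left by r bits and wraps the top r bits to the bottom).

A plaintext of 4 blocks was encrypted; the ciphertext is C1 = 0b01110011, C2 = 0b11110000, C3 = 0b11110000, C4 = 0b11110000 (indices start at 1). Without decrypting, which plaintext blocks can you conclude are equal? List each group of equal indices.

ECB encrypts each block independently with the same key, so equal ciphertext blocks imply equal plaintext blocks.
C2 = C3 = C4 = 0b11110000, so P2 = P3 = P4.

P2 = P3 = P4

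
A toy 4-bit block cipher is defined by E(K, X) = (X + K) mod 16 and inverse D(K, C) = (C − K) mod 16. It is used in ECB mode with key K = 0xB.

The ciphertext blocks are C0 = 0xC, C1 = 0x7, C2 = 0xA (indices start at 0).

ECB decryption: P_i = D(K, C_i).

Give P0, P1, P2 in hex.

P0: D(K, 0xC) = 0x1.
P1: D(K, 0x7) = 0xC.
P2: D(K, 0xA) = 0xF.

P0 = 0x1, P1 = 0xC, P2 = 0xF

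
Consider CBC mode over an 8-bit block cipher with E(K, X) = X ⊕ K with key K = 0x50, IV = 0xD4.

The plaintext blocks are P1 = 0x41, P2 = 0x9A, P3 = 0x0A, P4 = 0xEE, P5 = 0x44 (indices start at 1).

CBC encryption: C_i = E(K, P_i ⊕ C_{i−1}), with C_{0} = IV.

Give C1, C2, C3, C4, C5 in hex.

C1 = 0xC5, C2 = 0x0F, C3 = 0x55, C4 = 0xEB, C5 = 0xFF

C1: P1 ⊕ 0xD4 = 0x95; E(K, 0x95) = 0xC5.
C2: P2 ⊕ 0xC5 = 0x5F; E(K, 0x5F) = 0x0F.
C3: P3 ⊕ 0x0F = 0x05; E(K, 0x05) = 0x55.
C4: P4 ⊕ 0x55 = 0xBB; E(K, 0xBB) = 0xEB.
C5: P5 ⊕ 0xEB = 0xAF; E(K, 0xAF) = 0xFF.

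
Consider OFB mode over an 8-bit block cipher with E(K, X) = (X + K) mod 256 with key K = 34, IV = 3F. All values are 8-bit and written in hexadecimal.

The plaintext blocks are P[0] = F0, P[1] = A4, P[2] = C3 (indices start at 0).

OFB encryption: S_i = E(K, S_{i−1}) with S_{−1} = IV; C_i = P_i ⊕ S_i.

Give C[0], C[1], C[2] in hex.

C[0]: S = E(K, 3F) = 73; F0 ⊕ 73 = 83.
C[1]: S = E(K, 73) = A7; A4 ⊕ A7 = 03.
C[2]: S = E(K, A7) = DB; C3 ⊕ DB = 18.

C[0] = 83, C[1] = 03, C[2] = 18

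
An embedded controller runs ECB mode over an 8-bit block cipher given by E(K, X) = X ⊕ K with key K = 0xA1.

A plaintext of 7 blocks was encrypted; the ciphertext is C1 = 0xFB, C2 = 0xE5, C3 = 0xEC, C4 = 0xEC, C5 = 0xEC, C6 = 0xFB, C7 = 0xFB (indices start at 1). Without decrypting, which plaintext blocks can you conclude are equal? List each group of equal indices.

P1 = P6 = P7; P3 = P4 = P5

ECB encrypts each block independently with the same key, so equal ciphertext blocks imply equal plaintext blocks.
C1 = C6 = C7 = 0xFB, so P1 = P6 = P7.
C3 = C4 = C5 = 0xEC, so P3 = P4 = P5.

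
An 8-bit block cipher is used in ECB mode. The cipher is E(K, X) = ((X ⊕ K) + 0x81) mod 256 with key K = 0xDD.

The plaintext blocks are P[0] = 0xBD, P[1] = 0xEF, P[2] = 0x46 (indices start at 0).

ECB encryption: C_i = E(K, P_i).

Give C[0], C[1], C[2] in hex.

C[0]: E(K, 0xBD) = 0xE1.
C[1]: E(K, 0xEF) = 0xB3.
C[2]: E(K, 0x46) = 0x1C.

C[0] = 0xE1, C[1] = 0xB3, C[2] = 0x1C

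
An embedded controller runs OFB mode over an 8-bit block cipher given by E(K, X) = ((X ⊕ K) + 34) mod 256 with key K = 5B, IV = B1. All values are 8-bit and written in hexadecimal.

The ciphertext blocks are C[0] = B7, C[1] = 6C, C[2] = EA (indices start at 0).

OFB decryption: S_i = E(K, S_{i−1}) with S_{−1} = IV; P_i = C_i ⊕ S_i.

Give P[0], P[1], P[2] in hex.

P[0] = A9, P[1] = 15, P[2] = BC

P[0]: S = E(K, B1) = 1E; B7 ⊕ 1E = A9.
P[1]: S = E(K, 1E) = 79; 6C ⊕ 79 = 15.
P[2]: S = E(K, 79) = 56; EA ⊕ 56 = BC.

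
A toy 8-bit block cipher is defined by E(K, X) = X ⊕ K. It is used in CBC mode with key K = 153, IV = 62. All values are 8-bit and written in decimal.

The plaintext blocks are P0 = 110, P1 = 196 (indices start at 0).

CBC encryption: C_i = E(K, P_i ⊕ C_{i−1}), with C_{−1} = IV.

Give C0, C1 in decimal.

C0 = 201, C1 = 148

C0: P0 ⊕ 62 = 80; E(K, 80) = 201.
C1: P1 ⊕ 201 = 13; E(K, 13) = 148.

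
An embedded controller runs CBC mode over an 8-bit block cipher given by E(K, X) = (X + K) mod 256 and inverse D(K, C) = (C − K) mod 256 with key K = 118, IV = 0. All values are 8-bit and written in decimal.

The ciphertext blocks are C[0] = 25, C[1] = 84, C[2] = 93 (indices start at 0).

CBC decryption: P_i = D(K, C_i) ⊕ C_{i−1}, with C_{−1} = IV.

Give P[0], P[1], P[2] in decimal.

P[0] = 163, P[1] = 199, P[2] = 179

P[0]: D(K, 25) = 163; 163 ⊕ 0 = 163.
P[1]: D(K, 84) = 222; 222 ⊕ 25 = 199.
P[2]: D(K, 93) = 231; 231 ⊕ 84 = 179.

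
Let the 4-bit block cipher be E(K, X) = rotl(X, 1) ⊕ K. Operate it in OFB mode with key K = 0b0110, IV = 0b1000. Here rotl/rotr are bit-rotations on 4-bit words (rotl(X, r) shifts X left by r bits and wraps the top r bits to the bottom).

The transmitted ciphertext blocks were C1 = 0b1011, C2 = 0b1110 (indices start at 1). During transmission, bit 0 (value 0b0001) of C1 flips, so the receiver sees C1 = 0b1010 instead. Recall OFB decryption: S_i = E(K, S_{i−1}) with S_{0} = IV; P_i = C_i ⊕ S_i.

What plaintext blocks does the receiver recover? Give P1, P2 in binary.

P1 = 0b1101, P2 = 0b0110

Only C1 changed, to 0b1010. In OFB, a change in C_i flips the same bit in P_i only; the keystream is unaffected. Decrypting the received ciphertext:
P1: S = E(K, 0b1000) = 0b0111; 0b1010 ⊕ 0b0111 = 0b1101.
P2: S = E(K, 0b0111) = 0b1000; 0b1110 ⊕ 0b1000 = 0b0110.
Blocks that differ from the original plaintext: P1.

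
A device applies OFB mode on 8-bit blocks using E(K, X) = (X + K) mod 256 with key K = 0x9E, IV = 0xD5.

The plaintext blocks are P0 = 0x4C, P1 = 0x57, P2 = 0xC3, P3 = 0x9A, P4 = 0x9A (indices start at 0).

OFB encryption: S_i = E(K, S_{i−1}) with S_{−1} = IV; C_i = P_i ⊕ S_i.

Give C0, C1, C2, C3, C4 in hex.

C0 = 0x3F, C1 = 0x46, C2 = 0x6C, C3 = 0xD7, C4 = 0x71

C0: S = E(K, 0xD5) = 0x73; 0x4C ⊕ 0x73 = 0x3F.
C1: S = E(K, 0x73) = 0x11; 0x57 ⊕ 0x11 = 0x46.
C2: S = E(K, 0x11) = 0xAF; 0xC3 ⊕ 0xAF = 0x6C.
C3: S = E(K, 0xAF) = 0x4D; 0x9A ⊕ 0x4D = 0xD7.
C4: S = E(K, 0x4D) = 0xEB; 0x9A ⊕ 0xEB = 0x71.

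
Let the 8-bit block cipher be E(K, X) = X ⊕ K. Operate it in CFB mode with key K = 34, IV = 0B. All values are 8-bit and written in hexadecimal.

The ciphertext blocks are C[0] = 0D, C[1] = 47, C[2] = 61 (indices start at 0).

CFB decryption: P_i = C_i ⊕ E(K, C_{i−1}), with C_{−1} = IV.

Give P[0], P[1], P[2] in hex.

P[0]: E(K, 0B) = 3F; 0D ⊕ 3F = 32.
P[1]: E(K, 0D) = 39; 47 ⊕ 39 = 7E.
P[2]: E(K, 47) = 73; 61 ⊕ 73 = 12.

P[0] = 32, P[1] = 7E, P[2] = 12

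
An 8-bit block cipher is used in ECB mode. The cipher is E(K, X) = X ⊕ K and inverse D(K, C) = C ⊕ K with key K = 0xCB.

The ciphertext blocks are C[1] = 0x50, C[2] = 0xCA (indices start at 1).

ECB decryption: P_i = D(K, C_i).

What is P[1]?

P[1]: D(K, 0x50) = 0x9B.

P[1] = 0x9B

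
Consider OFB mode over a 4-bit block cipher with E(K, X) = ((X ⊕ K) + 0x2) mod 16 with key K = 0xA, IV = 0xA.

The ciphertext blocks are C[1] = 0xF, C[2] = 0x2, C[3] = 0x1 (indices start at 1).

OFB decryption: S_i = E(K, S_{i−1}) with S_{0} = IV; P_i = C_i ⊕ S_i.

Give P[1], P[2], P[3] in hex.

P[1]: S = E(K, 0xA) = 0x2; 0xF ⊕ 0x2 = 0xD.
P[2]: S = E(K, 0x2) = 0xA; 0x2 ⊕ 0xA = 0x8.
P[3]: S = E(K, 0xA) = 0x2; 0x1 ⊕ 0x2 = 0x3.

P[1] = 0xD, P[2] = 0x8, P[3] = 0x3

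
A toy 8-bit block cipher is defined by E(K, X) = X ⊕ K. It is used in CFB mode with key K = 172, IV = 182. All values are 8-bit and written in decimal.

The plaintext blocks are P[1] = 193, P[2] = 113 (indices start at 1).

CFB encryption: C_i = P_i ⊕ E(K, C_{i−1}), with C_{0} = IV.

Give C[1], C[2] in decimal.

C[1] = 219, C[2] = 6

C[1]: E(K, 182) = 26; 193 ⊕ 26 = 219.
C[2]: E(K, 219) = 119; 113 ⊕ 119 = 6.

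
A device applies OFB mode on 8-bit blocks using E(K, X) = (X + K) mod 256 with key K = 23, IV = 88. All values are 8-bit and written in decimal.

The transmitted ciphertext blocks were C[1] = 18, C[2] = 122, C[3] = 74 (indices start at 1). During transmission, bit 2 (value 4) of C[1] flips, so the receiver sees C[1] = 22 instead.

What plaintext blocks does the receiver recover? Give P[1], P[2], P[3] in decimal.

P[1] = 121, P[2] = 252, P[3] = 215

OFB decryption: S_i = E(K, S_{i−1}) with S_{0} = IV; P_i = C_i ⊕ S_i.
Only C[1] changed, to 22. In OFB, a change in C_i flips the same bit in P_i only; the keystream is unaffected. Decrypting the received ciphertext:
P[1]: S = E(K, 88) = 111; 22 ⊕ 111 = 121.
P[2]: S = E(K, 111) = 134; 122 ⊕ 134 = 252.
P[3]: S = E(K, 134) = 157; 74 ⊕ 157 = 215.
Blocks that differ from the original plaintext: P[1].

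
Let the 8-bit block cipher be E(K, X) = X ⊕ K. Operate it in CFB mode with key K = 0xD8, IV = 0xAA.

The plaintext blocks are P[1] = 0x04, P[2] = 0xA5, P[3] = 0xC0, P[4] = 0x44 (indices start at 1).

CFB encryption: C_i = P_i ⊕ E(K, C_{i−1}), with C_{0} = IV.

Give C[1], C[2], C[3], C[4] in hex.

C[1]: E(K, 0xAA) = 0x72; 0x04 ⊕ 0x72 = 0x76.
C[2]: E(K, 0x76) = 0xAE; 0xA5 ⊕ 0xAE = 0x0B.
C[3]: E(K, 0x0B) = 0xD3; 0xC0 ⊕ 0xD3 = 0x13.
C[4]: E(K, 0x13) = 0xCB; 0x44 ⊕ 0xCB = 0x8F.

C[1] = 0x76, C[2] = 0x0B, C[3] = 0x13, C[4] = 0x8F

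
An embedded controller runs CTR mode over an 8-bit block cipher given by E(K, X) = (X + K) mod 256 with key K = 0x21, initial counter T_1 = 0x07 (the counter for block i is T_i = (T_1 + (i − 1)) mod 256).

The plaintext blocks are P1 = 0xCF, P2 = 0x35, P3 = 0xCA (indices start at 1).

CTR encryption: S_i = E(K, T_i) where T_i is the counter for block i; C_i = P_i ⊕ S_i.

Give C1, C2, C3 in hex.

C1: T = 0x07, S = E(K, T) = 0x28; 0xCF ⊕ 0x28 = 0xE7.
C2: T = 0x08, S = E(K, T) = 0x29; 0x35 ⊕ 0x29 = 0x1C.
C3: T = 0x09, S = E(K, T) = 0x2A; 0xCA ⊕ 0x2A = 0xE0.

C1 = 0xE7, C2 = 0x1C, C3 = 0xE0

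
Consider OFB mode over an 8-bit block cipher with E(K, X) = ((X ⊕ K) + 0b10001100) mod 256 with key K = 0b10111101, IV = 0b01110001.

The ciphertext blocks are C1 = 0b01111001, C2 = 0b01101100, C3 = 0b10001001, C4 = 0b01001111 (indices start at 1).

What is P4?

OFB decryption: S_i = E(K, S_{i−1}) with S_{0} = IV; P_i = C_i ⊕ S_i.
P1: S = E(K, 0b01110001) = 0b01011000; 0b01111001 ⊕ 0b01011000 = 0b00100001.
P2: S = E(K, 0b01011000) = 0b01110001; 0b01101100 ⊕ 0b01110001 = 0b00011101.
P3: S = E(K, 0b01110001) = 0b01011000; 0b10001001 ⊕ 0b01011000 = 0b11010001.
P4: S = E(K, 0b01011000) = 0b01110001; 0b01001111 ⊕ 0b01110001 = 0b00111110.

P4 = 0b00111110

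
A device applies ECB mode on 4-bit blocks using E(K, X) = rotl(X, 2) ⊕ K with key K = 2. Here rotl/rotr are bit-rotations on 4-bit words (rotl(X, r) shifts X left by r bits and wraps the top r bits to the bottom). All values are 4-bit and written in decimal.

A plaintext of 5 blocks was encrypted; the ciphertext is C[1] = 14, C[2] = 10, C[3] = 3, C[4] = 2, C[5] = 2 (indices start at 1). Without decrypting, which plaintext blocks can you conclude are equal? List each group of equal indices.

P[4] = P[5]

ECB encrypts each block independently with the same key, so equal ciphertext blocks imply equal plaintext blocks.
C[4] = C[5] = 2, so P[4] = P[5].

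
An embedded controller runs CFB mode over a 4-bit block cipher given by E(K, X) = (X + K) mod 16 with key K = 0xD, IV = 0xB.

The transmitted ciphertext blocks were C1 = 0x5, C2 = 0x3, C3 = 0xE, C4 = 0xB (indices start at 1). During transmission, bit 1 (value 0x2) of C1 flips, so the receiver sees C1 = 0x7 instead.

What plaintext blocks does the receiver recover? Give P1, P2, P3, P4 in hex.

CFB decryption: P_i = C_i ⊕ E(K, C_{i−1}), with C_{0} = IV.
Only C1 changed, to 0x7. In CFB, a change in C_i flips the same bit in P_i and garbles P_{i+1}. Decrypting the received ciphertext:
P1: E(K, 0xB) = 0x8; 0x7 ⊕ 0x8 = 0xF.
P2: E(K, 0x7) = 0x4; 0x3 ⊕ 0x4 = 0x7.
P3: E(K, 0x3) = 0x0; 0xE ⊕ 0x0 = 0xE.
P4: E(K, 0xE) = 0xB; 0xB ⊕ 0xB = 0x0.
Blocks that differ from the original plaintext: P1, P2.

P1 = 0xF, P2 = 0x7, P3 = 0xE, P4 = 0x0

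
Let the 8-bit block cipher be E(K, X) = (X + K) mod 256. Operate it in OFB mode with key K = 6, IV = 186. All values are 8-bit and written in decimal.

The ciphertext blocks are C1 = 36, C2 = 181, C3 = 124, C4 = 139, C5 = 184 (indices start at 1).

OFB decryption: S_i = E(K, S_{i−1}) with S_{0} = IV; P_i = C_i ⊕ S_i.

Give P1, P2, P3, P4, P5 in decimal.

P1: S = E(K, 186) = 192; 36 ⊕ 192 = 228.
P2: S = E(K, 192) = 198; 181 ⊕ 198 = 115.
P3: S = E(K, 198) = 204; 124 ⊕ 204 = 176.
P4: S = E(K, 204) = 210; 139 ⊕ 210 = 89.
P5: S = E(K, 210) = 216; 184 ⊕ 216 = 96.

P1 = 228, P2 = 115, P3 = 176, P4 = 89, P5 = 96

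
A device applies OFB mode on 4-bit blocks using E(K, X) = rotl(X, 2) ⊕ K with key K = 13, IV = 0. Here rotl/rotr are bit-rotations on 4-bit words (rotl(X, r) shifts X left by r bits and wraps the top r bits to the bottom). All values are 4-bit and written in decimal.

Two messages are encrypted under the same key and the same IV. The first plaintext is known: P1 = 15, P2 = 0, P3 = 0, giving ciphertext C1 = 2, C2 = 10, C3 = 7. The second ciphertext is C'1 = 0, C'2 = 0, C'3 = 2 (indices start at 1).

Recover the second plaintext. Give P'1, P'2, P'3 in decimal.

P'1 = 13, P'2 = 10, P'3 = 5

In OFB with a reused IV, both messages share the same keystream S_i, so C_i ⊕ C'_i = P_i ⊕ P'_i and thus P'_i = P_i ⊕ C_i ⊕ C'_i.
P'1: 15 ⊕ 2 ⊕ 0 = 13.
P'2: 0 ⊕ 10 ⊕ 0 = 10.
P'3: 0 ⊕ 7 ⊕ 2 = 5.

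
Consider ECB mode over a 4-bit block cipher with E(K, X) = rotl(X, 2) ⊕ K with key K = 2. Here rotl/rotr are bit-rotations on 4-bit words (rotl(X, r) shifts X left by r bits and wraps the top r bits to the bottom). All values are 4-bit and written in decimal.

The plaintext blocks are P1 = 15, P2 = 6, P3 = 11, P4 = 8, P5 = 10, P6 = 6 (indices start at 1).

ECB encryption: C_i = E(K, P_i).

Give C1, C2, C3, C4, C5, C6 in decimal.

C1: E(K, 15) = 13.
C2: E(K, 6) = 11.
C3: E(K, 11) = 12.
C4: E(K, 8) = 0.
C5: E(K, 10) = 8.
C6: E(K, 6) = 11.

C1 = 13, C2 = 11, C3 = 12, C4 = 0, C5 = 8, C6 = 11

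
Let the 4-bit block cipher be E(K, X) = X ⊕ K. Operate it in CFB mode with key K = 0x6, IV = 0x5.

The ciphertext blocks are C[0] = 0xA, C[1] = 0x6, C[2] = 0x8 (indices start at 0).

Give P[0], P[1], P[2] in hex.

CFB decryption: P_i = C_i ⊕ E(K, C_{i−1}), with C_{−1} = IV.
P[0]: E(K, 0x5) = 0x3; 0xA ⊕ 0x3 = 0x9.
P[1]: E(K, 0xA) = 0xC; 0x6 ⊕ 0xC = 0xA.
P[2]: E(K, 0x6) = 0x0; 0x8 ⊕ 0x0 = 0x8.

P[0] = 0x9, P[1] = 0xA, P[2] = 0x8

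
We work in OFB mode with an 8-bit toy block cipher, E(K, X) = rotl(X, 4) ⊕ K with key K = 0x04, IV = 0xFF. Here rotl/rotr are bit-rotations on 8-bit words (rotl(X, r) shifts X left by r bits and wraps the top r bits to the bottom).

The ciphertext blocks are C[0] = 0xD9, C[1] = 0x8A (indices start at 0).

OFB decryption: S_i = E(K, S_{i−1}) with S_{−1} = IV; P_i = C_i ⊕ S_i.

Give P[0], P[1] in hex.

P[0]: S = E(K, 0xFF) = 0xFB; 0xD9 ⊕ 0xFB = 0x22.
P[1]: S = E(K, 0xFB) = 0xBB; 0x8A ⊕ 0xBB = 0x31.

P[0] = 0x22, P[1] = 0x31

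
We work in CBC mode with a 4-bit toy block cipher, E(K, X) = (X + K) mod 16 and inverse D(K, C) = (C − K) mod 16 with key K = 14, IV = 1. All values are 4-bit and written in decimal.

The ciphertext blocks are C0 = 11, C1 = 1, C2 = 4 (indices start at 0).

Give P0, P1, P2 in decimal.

CBC decryption: P_i = D(K, C_i) ⊕ C_{i−1}, with C_{−1} = IV.
P0: D(K, 11) = 13; 13 ⊕ 1 = 12.
P1: D(K, 1) = 3; 3 ⊕ 11 = 8.
P2: D(K, 4) = 6; 6 ⊕ 1 = 7.

P0 = 12, P1 = 8, P2 = 7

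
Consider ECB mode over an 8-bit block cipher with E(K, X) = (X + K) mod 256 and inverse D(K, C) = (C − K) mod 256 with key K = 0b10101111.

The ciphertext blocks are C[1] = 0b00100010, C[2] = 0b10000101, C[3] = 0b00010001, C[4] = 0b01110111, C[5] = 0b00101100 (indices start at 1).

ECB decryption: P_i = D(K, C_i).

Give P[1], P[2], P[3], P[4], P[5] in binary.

P[1] = 0b01110011, P[2] = 0b11010110, P[3] = 0b01100010, P[4] = 0b11001000, P[5] = 0b01111101

P[1]: D(K, 0b00100010) = 0b01110011.
P[2]: D(K, 0b10000101) = 0b11010110.
P[3]: D(K, 0b00010001) = 0b01100010.
P[4]: D(K, 0b01110111) = 0b11001000.
P[5]: D(K, 0b00101100) = 0b01111101.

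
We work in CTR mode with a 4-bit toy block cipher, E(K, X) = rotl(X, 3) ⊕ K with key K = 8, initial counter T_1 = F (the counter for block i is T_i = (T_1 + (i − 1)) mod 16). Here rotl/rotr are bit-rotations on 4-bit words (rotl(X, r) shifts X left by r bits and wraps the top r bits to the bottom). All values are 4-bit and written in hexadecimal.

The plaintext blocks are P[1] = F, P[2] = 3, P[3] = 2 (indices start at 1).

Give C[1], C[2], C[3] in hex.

C[1] = 8, C[2] = B, C[3] = 2

CTR encryption: S_i = E(K, T_i) where T_i is the counter for block i; C_i = P_i ⊕ S_i.
C[1]: T = F, S = E(K, T) = 7; F ⊕ 7 = 8.
C[2]: T = 0, S = E(K, T) = 8; 3 ⊕ 8 = B.
C[3]: T = 1, S = E(K, T) = 0; 2 ⊕ 0 = 2.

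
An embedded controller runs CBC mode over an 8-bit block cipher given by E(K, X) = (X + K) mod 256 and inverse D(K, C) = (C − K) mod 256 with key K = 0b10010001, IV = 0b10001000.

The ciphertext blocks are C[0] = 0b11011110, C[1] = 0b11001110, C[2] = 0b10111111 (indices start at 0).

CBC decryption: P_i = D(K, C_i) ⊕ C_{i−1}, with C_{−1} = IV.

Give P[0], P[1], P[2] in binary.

P[0] = 0b11000101, P[1] = 0b11100011, P[2] = 0b11100000

P[0]: D(K, 0b11011110) = 0b01001101; 0b01001101 ⊕ 0b10001000 = 0b11000101.
P[1]: D(K, 0b11001110) = 0b00111101; 0b00111101 ⊕ 0b11011110 = 0b11100011.
P[2]: D(K, 0b10111111) = 0b00101110; 0b00101110 ⊕ 0b11001110 = 0b11100000.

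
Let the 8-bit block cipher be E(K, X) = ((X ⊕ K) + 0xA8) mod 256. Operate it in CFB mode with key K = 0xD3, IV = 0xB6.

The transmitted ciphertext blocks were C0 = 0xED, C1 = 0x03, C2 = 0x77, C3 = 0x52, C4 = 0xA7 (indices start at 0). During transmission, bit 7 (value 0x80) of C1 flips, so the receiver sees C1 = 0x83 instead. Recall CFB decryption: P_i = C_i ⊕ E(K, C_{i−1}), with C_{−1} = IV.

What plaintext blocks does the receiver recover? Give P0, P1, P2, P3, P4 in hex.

Only C1 changed, to 0x83. In CFB, a change in C_i flips the same bit in P_i and garbles P_{i+1}. Decrypting the received ciphertext:
P0: E(K, 0xB6) = 0x0D; 0xED ⊕ 0x0D = 0xE0.
P1: E(K, 0xED) = 0xE6; 0x83 ⊕ 0xE6 = 0x65.
P2: E(K, 0x83) = 0xF8; 0x77 ⊕ 0xF8 = 0x8F.
P3: E(K, 0x77) = 0x4C; 0x52 ⊕ 0x4C = 0x1E.
P4: E(K, 0x52) = 0x29; 0xA7 ⊕ 0x29 = 0x8E.
Blocks that differ from the original plaintext: P1, P2.

P0 = 0xE0, P1 = 0x65, P2 = 0x8F, P3 = 0x1E, P4 = 0x8E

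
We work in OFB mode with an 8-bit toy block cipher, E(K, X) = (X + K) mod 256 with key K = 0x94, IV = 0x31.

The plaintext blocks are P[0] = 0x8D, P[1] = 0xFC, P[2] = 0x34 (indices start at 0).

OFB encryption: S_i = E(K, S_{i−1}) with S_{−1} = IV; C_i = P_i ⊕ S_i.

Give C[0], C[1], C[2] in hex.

C[0]: S = E(K, 0x31) = 0xC5; 0x8D ⊕ 0xC5 = 0x48.
C[1]: S = E(K, 0xC5) = 0x59; 0xFC ⊕ 0x59 = 0xA5.
C[2]: S = E(K, 0x59) = 0xED; 0x34 ⊕ 0xED = 0xD9.

C[0] = 0x48, C[1] = 0xA5, C[2] = 0xD9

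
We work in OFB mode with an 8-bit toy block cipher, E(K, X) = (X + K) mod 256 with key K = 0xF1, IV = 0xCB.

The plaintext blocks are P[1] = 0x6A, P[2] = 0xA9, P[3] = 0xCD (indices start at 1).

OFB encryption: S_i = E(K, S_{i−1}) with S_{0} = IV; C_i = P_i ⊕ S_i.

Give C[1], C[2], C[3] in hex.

C[1]: S = E(K, 0xCB) = 0xBC; 0x6A ⊕ 0xBC = 0xD6.
C[2]: S = E(K, 0xBC) = 0xAD; 0xA9 ⊕ 0xAD = 0x04.
C[3]: S = E(K, 0xAD) = 0x9E; 0xCD ⊕ 0x9E = 0x53.

C[1] = 0xD6, C[2] = 0x04, C[3] = 0x53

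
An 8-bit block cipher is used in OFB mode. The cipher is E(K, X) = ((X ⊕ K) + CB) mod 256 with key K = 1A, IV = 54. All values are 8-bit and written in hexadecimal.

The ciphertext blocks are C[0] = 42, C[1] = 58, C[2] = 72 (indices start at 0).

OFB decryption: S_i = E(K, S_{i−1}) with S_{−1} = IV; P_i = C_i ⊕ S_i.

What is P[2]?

P[2] = ED

P[0]: S = E(K, 54) = 19; 42 ⊕ 19 = 5B.
P[1]: S = E(K, 19) = CE; 58 ⊕ CE = 96.
P[2]: S = E(K, CE) = 9F; 72 ⊕ 9F = ED.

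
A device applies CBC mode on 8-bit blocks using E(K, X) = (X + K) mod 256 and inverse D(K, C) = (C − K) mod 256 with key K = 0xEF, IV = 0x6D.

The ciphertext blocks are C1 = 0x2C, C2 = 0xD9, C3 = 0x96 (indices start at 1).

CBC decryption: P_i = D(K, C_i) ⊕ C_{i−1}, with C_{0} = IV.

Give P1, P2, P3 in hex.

P1: D(K, 0x2C) = 0x3D; 0x3D ⊕ 0x6D = 0x50.
P2: D(K, 0xD9) = 0xEA; 0xEA ⊕ 0x2C = 0xC6.
P3: D(K, 0x96) = 0xA7; 0xA7 ⊕ 0xD9 = 0x7E.

P1 = 0x50, P2 = 0xC6, P3 = 0x7E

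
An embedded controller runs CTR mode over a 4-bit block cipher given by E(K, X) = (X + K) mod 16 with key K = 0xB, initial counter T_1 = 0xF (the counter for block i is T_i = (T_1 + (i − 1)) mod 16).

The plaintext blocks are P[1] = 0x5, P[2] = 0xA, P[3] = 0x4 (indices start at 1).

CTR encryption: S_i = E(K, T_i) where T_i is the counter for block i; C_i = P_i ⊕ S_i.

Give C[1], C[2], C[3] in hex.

C[1]: T = 0xF, S = E(K, T) = 0xA; 0x5 ⊕ 0xA = 0xF.
C[2]: T = 0x0, S = E(K, T) = 0xB; 0xA ⊕ 0xB = 0x1.
C[3]: T = 0x1, S = E(K, T) = 0xC; 0x4 ⊕ 0xC = 0x8.

C[1] = 0xF, C[2] = 0x1, C[3] = 0x8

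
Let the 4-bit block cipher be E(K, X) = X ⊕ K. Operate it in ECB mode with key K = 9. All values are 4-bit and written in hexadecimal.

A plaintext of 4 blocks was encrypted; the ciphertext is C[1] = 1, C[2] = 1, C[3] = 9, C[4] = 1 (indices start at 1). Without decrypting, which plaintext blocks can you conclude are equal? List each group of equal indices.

P[1] = P[2] = P[4]

ECB encrypts each block independently with the same key, so equal ciphertext blocks imply equal plaintext blocks.
C[1] = C[2] = C[4] = 1, so P[1] = P[2] = P[4].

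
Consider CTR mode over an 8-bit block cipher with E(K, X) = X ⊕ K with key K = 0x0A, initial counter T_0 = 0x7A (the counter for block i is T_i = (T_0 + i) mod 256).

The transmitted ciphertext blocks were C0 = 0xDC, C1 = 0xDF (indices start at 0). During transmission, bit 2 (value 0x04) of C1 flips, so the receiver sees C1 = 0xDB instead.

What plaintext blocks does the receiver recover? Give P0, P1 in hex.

CTR decryption: S_i = E(K, T_i) where T_i is the counter for block i; P_i = C_i ⊕ S_i.
Only C1 changed, to 0xDB. In CTR, a change in C_i flips the same bit in P_i only; the keystream is unaffected. Decrypting the received ciphertext:
P0: T = 0x7A, S = E(K, T) = 0x70; 0xDC ⊕ 0x70 = 0xAC.
P1: T = 0x7B, S = E(K, T) = 0x71; 0xDB ⊕ 0x71 = 0xAA.
Blocks that differ from the original plaintext: P1.

P0 = 0xAC, P1 = 0xAA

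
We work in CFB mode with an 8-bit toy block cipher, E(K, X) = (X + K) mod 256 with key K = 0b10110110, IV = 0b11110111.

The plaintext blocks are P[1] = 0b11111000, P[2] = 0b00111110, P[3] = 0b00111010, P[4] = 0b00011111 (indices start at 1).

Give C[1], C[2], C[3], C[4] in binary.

C[1] = 0b01010101, C[2] = 0b00110101, C[3] = 0b11010001, C[4] = 0b10011000

CFB encryption: C_i = P_i ⊕ E(K, C_{i−1}), with C_{0} = IV.
C[1]: E(K, 0b11110111) = 0b10101101; 0b11111000 ⊕ 0b10101101 = 0b01010101.
C[2]: E(K, 0b01010101) = 0b00001011; 0b00111110 ⊕ 0b00001011 = 0b00110101.
C[3]: E(K, 0b00110101) = 0b11101011; 0b00111010 ⊕ 0b11101011 = 0b11010001.
C[4]: E(K, 0b11010001) = 0b10000111; 0b00011111 ⊕ 0b10000111 = 0b10011000.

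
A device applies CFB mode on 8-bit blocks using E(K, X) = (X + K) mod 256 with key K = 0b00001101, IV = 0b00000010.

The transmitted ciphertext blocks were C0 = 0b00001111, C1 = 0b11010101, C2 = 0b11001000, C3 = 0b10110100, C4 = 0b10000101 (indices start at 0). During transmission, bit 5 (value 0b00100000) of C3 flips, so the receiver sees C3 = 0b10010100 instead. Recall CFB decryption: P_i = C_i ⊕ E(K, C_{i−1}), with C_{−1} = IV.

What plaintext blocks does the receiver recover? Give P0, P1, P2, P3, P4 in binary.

P0 = 0b00000000, P1 = 0b11001001, P2 = 0b00101010, P3 = 0b01000001, P4 = 0b00100100

Only C3 changed, to 0b10010100. In CFB, a change in C_i flips the same bit in P_i and garbles P_{i+1}. Decrypting the received ciphertext:
P0: E(K, 0b00000010) = 0b00001111; 0b00001111 ⊕ 0b00001111 = 0b00000000.
P1: E(K, 0b00001111) = 0b00011100; 0b11010101 ⊕ 0b00011100 = 0b11001001.
P2: E(K, 0b11010101) = 0b11100010; 0b11001000 ⊕ 0b11100010 = 0b00101010.
P3: E(K, 0b11001000) = 0b11010101; 0b10010100 ⊕ 0b11010101 = 0b01000001.
P4: E(K, 0b10010100) = 0b10100001; 0b10000101 ⊕ 0b10100001 = 0b00100100.
Blocks that differ from the original plaintext: P3, P4.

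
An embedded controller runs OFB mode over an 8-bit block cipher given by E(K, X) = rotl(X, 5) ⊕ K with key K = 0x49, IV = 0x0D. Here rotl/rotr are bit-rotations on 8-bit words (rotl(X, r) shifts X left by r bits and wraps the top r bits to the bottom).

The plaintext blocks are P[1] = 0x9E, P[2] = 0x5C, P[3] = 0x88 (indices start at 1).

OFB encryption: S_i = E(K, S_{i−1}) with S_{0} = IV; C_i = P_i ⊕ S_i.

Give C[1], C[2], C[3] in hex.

C[1] = 0x76, C[2] = 0x08, C[3] = 0x4B

C[1]: S = E(K, 0x0D) = 0xE8; 0x9E ⊕ 0xE8 = 0x76.
C[2]: S = E(K, 0xE8) = 0x54; 0x5C ⊕ 0x54 = 0x08.
C[3]: S = E(K, 0x54) = 0xC3; 0x88 ⊕ 0xC3 = 0x4B.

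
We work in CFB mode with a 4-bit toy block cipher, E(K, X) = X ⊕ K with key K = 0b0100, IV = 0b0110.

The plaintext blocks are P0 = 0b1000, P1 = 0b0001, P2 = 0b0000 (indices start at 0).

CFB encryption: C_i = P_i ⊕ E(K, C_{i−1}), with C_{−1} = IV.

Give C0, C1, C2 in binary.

C0: E(K, 0b0110) = 0b0010; 0b1000 ⊕ 0b0010 = 0b1010.
C1: E(K, 0b1010) = 0b1110; 0b0001 ⊕ 0b1110 = 0b1111.
C2: E(K, 0b1111) = 0b1011; 0b0000 ⊕ 0b1011 = 0b1011.

C0 = 0b1010, C1 = 0b1111, C2 = 0b1011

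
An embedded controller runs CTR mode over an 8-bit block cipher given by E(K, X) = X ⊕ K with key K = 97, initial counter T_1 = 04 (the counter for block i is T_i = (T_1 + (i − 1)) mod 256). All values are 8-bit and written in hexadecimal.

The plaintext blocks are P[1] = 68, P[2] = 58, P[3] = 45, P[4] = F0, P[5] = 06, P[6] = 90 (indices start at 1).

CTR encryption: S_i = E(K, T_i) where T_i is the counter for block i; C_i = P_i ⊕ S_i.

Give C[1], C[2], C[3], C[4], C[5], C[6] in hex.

C[1]: T = 04, S = E(K, T) = 93; 68 ⊕ 93 = FB.
C[2]: T = 05, S = E(K, T) = 92; 58 ⊕ 92 = CA.
C[3]: T = 06, S = E(K, T) = 91; 45 ⊕ 91 = D4.
C[4]: T = 07, S = E(K, T) = 90; F0 ⊕ 90 = 60.
C[5]: T = 08, S = E(K, T) = 9F; 06 ⊕ 9F = 99.
C[6]: T = 09, S = E(K, T) = 9E; 90 ⊕ 9E = 0E.

C[1] = FB, C[2] = CA, C[3] = D4, C[4] = 60, C[5] = 99, C[6] = 0E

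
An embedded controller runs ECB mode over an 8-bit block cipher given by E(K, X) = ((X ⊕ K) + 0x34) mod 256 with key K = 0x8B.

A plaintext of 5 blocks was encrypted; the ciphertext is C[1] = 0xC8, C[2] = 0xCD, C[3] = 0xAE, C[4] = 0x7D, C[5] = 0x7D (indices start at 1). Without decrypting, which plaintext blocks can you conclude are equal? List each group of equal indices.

ECB encrypts each block independently with the same key, so equal ciphertext blocks imply equal plaintext blocks.
C[4] = C[5] = 0x7D, so P[4] = P[5].

P[4] = P[5]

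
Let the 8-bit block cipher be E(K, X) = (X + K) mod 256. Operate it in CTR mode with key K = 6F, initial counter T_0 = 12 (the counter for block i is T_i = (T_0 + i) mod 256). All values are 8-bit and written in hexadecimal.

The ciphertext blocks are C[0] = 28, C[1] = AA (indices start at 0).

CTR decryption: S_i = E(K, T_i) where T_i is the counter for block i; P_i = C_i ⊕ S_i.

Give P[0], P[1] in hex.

P[0] = A9, P[1] = 28

P[0]: T = 12, S = E(K, T) = 81; 28 ⊕ 81 = A9.
P[1]: T = 13, S = E(K, T) = 82; AA ⊕ 82 = 28.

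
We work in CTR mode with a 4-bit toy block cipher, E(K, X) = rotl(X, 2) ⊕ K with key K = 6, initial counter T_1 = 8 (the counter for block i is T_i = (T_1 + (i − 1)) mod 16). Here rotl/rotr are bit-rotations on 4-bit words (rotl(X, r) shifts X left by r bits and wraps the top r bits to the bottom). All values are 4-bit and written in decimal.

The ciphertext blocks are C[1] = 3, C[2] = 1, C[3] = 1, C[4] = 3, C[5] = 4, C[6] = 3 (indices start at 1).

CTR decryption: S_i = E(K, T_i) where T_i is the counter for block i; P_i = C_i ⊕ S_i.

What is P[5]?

P[5] = 1

P[5]: T = 12, S = E(K, T) = 5; 4 ⊕ 5 = 1.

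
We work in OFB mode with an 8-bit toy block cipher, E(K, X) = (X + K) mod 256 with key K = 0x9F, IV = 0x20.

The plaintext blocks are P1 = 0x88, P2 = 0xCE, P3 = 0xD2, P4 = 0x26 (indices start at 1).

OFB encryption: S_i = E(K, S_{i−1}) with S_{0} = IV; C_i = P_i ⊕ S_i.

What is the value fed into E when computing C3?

C1: S = E(K, 0x20) = 0xBF; 0x88 ⊕ 0xBF = 0x37.
C2: S = E(K, 0xBF) = 0x5E; 0xCE ⊕ 0x5E = 0x90.
C3: S = E(K, 0x5E) = 0xFD; 0xD2 ⊕ 0xFD = 0x2F.
So the input to E for block 3 is 0x5E.

0x5E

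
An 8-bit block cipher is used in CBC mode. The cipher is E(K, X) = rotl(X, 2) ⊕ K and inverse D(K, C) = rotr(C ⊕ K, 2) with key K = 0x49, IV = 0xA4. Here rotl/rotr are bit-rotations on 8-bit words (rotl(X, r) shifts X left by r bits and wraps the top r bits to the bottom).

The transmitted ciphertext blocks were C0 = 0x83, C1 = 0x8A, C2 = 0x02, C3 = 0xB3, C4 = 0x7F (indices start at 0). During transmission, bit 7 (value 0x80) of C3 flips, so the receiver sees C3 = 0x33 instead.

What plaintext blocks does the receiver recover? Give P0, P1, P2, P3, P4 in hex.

CBC decryption: P_i = D(K, C_i) ⊕ C_{i−1}, with C_{−1} = IV.
Only C3 changed, to 0x33. In CBC, a change in C_i garbles P_i and flips the same bit in P_{i+1}. Decrypting the received ciphertext:
P0: D(K, 0x83) = 0xB2; 0xB2 ⊕ 0xA4 = 0x16.
P1: D(K, 0x8A) = 0xF0; 0xF0 ⊕ 0x83 = 0x73.
P2: D(K, 0x02) = 0xD2; 0xD2 ⊕ 0x8A = 0x58.
P3: D(K, 0x33) = 0x9E; 0x9E ⊕ 0x02 = 0x9C.
P4: D(K, 0x7F) = 0x8D; 0x8D ⊕ 0x33 = 0xBE.
Blocks that differ from the original plaintext: P3, P4.

P0 = 0x16, P1 = 0x73, P2 = 0x58, P3 = 0x9C, P4 = 0xBE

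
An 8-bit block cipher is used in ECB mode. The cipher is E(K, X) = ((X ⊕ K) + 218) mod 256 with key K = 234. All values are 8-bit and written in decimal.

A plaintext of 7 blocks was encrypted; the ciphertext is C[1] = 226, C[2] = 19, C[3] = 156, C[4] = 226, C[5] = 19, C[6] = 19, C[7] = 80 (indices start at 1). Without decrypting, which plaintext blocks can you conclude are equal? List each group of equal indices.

P[1] = P[4]; P[2] = P[5] = P[6]

ECB encrypts each block independently with the same key, so equal ciphertext blocks imply equal plaintext blocks.
C[1] = C[4] = 226, so P[1] = P[4].
C[2] = C[5] = C[6] = 19, so P[2] = P[5] = P[6].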